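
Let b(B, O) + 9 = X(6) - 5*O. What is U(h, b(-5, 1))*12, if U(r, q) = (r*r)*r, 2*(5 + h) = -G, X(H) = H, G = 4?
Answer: -4116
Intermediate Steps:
b(B, O) = -3 - 5*O (b(B, O) = -9 + (6 - 5*O) = -3 - 5*O)
h = -7 (h = -5 + (-1*4)/2 = -5 + (½)*(-4) = -5 - 2 = -7)
U(r, q) = r³ (U(r, q) = r²*r = r³)
U(h, b(-5, 1))*12 = (-7)³*12 = -343*12 = -4116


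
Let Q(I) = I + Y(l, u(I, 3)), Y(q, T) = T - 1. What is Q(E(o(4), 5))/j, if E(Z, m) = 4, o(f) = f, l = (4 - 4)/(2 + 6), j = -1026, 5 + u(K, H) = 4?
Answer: -1/513 ≈ -0.0019493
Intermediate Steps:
u(K, H) = -1 (u(K, H) = -5 + 4 = -1)
l = 0 (l = 0/8 = 0*(⅛) = 0)
Y(q, T) = -1 + T
Q(I) = -2 + I (Q(I) = I + (-1 - 1) = I - 2 = -2 + I)
Q(E(o(4), 5))/j = (-2 + 4)/(-1026) = 2*(-1/1026) = -1/513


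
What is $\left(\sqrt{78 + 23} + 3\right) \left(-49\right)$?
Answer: $-147 - 49 \sqrt{101} \approx -639.44$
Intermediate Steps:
$\left(\sqrt{78 + 23} + 3\right) \left(-49\right) = \left(\sqrt{101} + 3\right) \left(-49\right) = \left(3 + \sqrt{101}\right) \left(-49\right) = -147 - 49 \sqrt{101}$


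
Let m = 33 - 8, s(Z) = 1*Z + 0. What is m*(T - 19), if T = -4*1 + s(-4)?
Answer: -675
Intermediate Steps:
s(Z) = Z (s(Z) = Z + 0 = Z)
T = -8 (T = -4*1 - 4 = -4 - 4 = -8)
m = 25
m*(T - 19) = 25*(-8 - 19) = 25*(-27) = -675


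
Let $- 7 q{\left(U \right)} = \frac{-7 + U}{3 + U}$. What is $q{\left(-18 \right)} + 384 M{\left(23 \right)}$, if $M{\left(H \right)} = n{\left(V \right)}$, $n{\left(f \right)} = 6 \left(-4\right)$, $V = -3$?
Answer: $- \frac{193541}{21} \approx -9216.2$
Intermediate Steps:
$n{\left(f \right)} = -24$
$M{\left(H \right)} = -24$
$q{\left(U \right)} = - \frac{-7 + U}{7 \left(3 + U\right)}$ ($q{\left(U \right)} = - \frac{\left(-7 + U\right) \frac{1}{3 + U}}{7} = - \frac{\frac{1}{3 + U} \left(-7 + U\right)}{7} = - \frac{-7 + U}{7 \left(3 + U\right)}$)
$q{\left(-18 \right)} + 384 M{\left(23 \right)} = \frac{7 - -18}{7 \left(3 - 18\right)} + 384 \left(-24\right) = \frac{7 + 18}{7 \left(-15\right)} - 9216 = \frac{1}{7} \left(- \frac{1}{15}\right) 25 - 9216 = - \frac{5}{21} - 9216 = - \frac{193541}{21}$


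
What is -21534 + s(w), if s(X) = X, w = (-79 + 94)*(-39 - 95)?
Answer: -23544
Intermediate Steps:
w = -2010 (w = 15*(-134) = -2010)
-21534 + s(w) = -21534 - 2010 = -23544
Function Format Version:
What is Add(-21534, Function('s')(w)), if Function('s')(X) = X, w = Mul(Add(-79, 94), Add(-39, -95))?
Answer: -23544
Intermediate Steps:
w = -2010 (w = Mul(15, -134) = -2010)
Add(-21534, Function('s')(w)) = Add(-21534, -2010) = -23544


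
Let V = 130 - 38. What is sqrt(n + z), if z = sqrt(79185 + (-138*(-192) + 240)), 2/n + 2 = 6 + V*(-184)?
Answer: sqrt(-8462 + 214816332*sqrt(11769))/8462 ≈ 18.040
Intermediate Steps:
V = 92
n = -1/8462 (n = 2/(-2 + (6 + 92*(-184))) = 2/(-2 + (6 - 16928)) = 2/(-2 - 16922) = 2/(-16924) = 2*(-1/16924) = -1/8462 ≈ -0.00011818)
z = 3*sqrt(11769) (z = sqrt(79185 + (26496 + 240)) = sqrt(79185 + 26736) = sqrt(105921) = 3*sqrt(11769) ≈ 325.46)
sqrt(n + z) = sqrt(-1/8462 + 3*sqrt(11769))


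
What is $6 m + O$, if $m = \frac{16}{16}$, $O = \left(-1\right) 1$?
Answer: $5$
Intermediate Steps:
$O = -1$
$m = 1$ ($m = 16 \cdot \frac{1}{16} = 1$)
$6 m + O = 6 \cdot 1 - 1 = 6 - 1 = 5$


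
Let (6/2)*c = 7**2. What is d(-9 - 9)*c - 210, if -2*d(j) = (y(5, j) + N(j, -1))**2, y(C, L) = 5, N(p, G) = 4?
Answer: -1743/2 ≈ -871.50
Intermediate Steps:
c = 49/3 (c = (1/3)*7**2 = (1/3)*49 = 49/3 ≈ 16.333)
d(j) = -81/2 (d(j) = -(5 + 4)**2/2 = -1/2*9**2 = -1/2*81 = -81/2)
d(-9 - 9)*c - 210 = -81/2*49/3 - 210 = -1323/2 - 210 = -1743/2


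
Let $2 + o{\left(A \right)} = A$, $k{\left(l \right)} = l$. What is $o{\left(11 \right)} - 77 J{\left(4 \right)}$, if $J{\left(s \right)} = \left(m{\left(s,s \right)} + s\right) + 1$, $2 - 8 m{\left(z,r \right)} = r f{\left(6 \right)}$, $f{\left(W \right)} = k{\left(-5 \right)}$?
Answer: $- \frac{2351}{4} \approx -587.75$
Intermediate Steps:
$f{\left(W \right)} = -5$
$m{\left(z,r \right)} = \frac{1}{4} + \frac{5 r}{8}$ ($m{\left(z,r \right)} = \frac{1}{4} - \frac{r \left(-5\right)}{8} = \frac{1}{4} - \frac{\left(-5\right) r}{8} = \frac{1}{4} + \frac{5 r}{8}$)
$o{\left(A \right)} = -2 + A$
$J{\left(s \right)} = \frac{5}{4} + \frac{13 s}{8}$ ($J{\left(s \right)} = \left(\left(\frac{1}{4} + \frac{5 s}{8}\right) + s\right) + 1 = \left(\frac{1}{4} + \frac{13 s}{8}\right) + 1 = \frac{5}{4} + \frac{13 s}{8}$)
$o{\left(11 \right)} - 77 J{\left(4 \right)} = \left(-2 + 11\right) - 77 \left(\frac{5}{4} + \frac{13}{8} \cdot 4\right) = 9 - 77 \left(\frac{5}{4} + \frac{13}{2}\right) = 9 - \frac{2387}{4} = - \frac{2351}{4}$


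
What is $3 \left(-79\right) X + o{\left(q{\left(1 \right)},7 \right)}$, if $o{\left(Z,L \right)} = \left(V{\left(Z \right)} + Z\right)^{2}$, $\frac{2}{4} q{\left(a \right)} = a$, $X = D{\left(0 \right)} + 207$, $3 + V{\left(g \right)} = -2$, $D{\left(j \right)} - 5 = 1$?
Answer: $-50472$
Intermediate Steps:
$D{\left(j \right)} = 6$ ($D{\left(j \right)} = 5 + 1 = 6$)
$V{\left(g \right)} = -5$ ($V{\left(g \right)} = -3 - 2 = -5$)
$X = 213$ ($X = 6 + 207 = 213$)
$q{\left(a \right)} = 2 a$
$o{\left(Z,L \right)} = \left(-5 + Z\right)^{2}$
$3 \left(-79\right) X + o{\left(q{\left(1 \right)},7 \right)} = 3 \left(-79\right) 213 + \left(-5 + 2 \cdot 1\right)^{2} = \left(-237\right) 213 + \left(-5 + 2\right)^{2} = -50481 + \left(-3\right)^{2} = -50481 + 9 = -50472$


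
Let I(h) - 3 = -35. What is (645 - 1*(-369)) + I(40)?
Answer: 982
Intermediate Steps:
I(h) = -32 (I(h) = 3 - 35 = -32)
(645 - 1*(-369)) + I(40) = (645 - 1*(-369)) - 32 = (645 + 369) - 32 = 1014 - 32 = 982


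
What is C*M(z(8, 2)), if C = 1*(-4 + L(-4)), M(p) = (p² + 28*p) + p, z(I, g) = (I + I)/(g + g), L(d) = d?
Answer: -1056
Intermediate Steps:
z(I, g) = I/g (z(I, g) = (2*I)/((2*g)) = (2*I)*(1/(2*g)) = I/g)
M(p) = p² + 29*p
C = -8 (C = 1*(-4 - 4) = 1*(-8) = -8)
C*M(z(8, 2)) = -8*8/2*(29 + 8/2) = -8*8*(½)*(29 + 8*(½)) = -32*(29 + 4) = -32*33 = -8*132 = -1056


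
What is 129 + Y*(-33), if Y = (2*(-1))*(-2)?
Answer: -3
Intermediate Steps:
Y = 4 (Y = -2*(-2) = 4)
129 + Y*(-33) = 129 + 4*(-33) = 129 - 132 = -3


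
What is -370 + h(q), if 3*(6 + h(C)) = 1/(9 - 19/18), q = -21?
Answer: -53762/143 ≈ -375.96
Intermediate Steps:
h(C) = -852/143 (h(C) = -6 + 1/(3*(9 - 19/18)) = -6 + 1/(3*(143/18)) = -6 + (1/3)*(18/143) = -6 + 6/143 = -852/143)
-370 + h(q) = -370 - 852/143 = -53762/143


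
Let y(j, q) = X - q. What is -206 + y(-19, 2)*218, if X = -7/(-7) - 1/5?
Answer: -2338/5 ≈ -467.60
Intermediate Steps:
X = ⅘ (X = -7*(-⅐) - 1*⅕ = 1 - ⅕ = ⅘ ≈ 0.80000)
y(j, q) = ⅘ - q
-206 + y(-19, 2)*218 = -206 + (⅘ - 1*2)*218 = -206 + (⅘ - 2)*218 = -206 - 6/5*218 = -206 - 1308/5 = -2338/5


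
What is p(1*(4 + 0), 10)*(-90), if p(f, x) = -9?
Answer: 810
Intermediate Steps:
p(1*(4 + 0), 10)*(-90) = -9*(-90) = 810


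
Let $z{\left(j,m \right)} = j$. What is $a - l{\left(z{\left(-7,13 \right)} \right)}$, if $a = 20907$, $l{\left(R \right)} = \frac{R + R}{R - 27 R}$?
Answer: $\frac{271792}{13} \approx 20907.0$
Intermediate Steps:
$l{\left(R \right)} = - \frac{1}{13}$ ($l{\left(R \right)} = \frac{2 R}{\left(-26\right) R} = 2 R \left(- \frac{1}{26 R}\right) = - \frac{1}{13}$)
$a - l{\left(z{\left(-7,13 \right)} \right)} = 20907 - - \frac{1}{13} = 20907 + \frac{1}{13} = \frac{271792}{13}$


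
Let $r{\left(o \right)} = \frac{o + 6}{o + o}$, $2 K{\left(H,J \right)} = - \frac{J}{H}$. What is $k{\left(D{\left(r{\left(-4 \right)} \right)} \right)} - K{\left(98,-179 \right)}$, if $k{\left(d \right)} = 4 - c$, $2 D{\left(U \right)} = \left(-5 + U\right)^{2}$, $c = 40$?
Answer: $- \frac{7235}{196} \approx -36.913$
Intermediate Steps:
$K{\left(H,J \right)} = - \frac{J}{2 H}$ ($K{\left(H,J \right)} = \frac{\left(-1\right) \frac{J}{H}}{2} = \frac{\left(-1\right) J \frac{1}{H}}{2} = - \frac{J}{2 H}$)
$r{\left(o \right)} = \frac{6 + o}{2 o}$
$D{\left(U \right)} = \frac{\left(-5 + U\right)^{2}}{2}$
$k{\left(d \right)} = -36$ ($k{\left(d \right)} = 4 - 40 = -36$)
$k{\left(D{\left(r{\left(-4 \right)} \right)} \right)} - K{\left(98,-179 \right)} = -36 - \left(- \frac{1}{2}\right) \left(-179\right) \frac{1}{98} = -36 - \frac{179}{196} = - \frac{7235}{196}$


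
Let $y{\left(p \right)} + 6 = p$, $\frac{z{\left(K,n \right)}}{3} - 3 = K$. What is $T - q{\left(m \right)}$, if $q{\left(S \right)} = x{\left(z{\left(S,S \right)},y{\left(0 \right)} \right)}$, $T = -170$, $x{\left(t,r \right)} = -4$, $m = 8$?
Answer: $-166$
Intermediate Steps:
$z{\left(K,n \right)} = 9 + 3 K$
$y{\left(p \right)} = -6 + p$
$q{\left(S \right)} = -4$
$T - q{\left(m \right)} = -170 - -4 = -170 + 4 = -166$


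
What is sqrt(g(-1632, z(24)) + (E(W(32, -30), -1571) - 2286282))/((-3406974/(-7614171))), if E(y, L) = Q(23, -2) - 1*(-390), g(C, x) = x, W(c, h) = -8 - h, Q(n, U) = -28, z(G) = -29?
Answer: 2538057*I*sqrt(2285949)/1135658 ≈ 3379.0*I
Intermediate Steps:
E(y, L) = 362 (E(y, L) = -28 - 1*(-390) = -28 + 390 = 362)
sqrt(g(-1632, z(24)) + (E(W(32, -30), -1571) - 2286282))/((-3406974/(-7614171))) = sqrt(-29 + (362 - 2286282))/((-3406974/(-7614171))) = sqrt(-29 - 2285920)/((-3406974*(-1/7614171))) = sqrt(-2285949)/(1135658/2538057) = (I*sqrt(2285949))*(2538057/1135658) = 2538057*I*sqrt(2285949)/1135658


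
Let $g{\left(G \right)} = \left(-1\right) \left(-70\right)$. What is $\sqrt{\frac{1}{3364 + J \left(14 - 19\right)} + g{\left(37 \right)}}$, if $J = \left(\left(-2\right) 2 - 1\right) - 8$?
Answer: $\frac{\sqrt{91451811}}{1143} \approx 8.3666$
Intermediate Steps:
$J = -13$ ($J = \left(-4 - 1\right) - 8 = -5 - 8 = -13$)
$g{\left(G \right)} = 70$
$\sqrt{\frac{1}{3364 + J \left(14 - 19\right)} + g{\left(37 \right)}} = \sqrt{\frac{1}{3364 - 13 \left(14 - 19\right)} + 70} = \sqrt{\frac{1}{3364 - -65} + 70} = \sqrt{\frac{1}{3364 + 65} + 70} = \sqrt{\frac{1}{3429} + 70} = \sqrt{\frac{240031}{3429}} = \frac{\sqrt{91451811}}{1143}$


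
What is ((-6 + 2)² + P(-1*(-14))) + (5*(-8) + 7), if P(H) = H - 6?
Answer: -9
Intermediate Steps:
P(H) = -6 + H
((-6 + 2)² + P(-1*(-14))) + (5*(-8) + 7) = ((-6 + 2)² + (-6 - 1*(-14))) + (5*(-8) + 7) = ((-4)² + (-6 + 14)) + (-40 + 7) = (16 + 8) - 33 = 24 - 33 = -9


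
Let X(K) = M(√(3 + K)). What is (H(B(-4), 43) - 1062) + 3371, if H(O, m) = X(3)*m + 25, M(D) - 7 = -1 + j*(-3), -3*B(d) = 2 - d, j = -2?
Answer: 2850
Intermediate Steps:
B(d) = -⅔ + d/3 (B(d) = -(2 - d)/3 = -⅔ + d/3)
M(D) = 12 (M(D) = 7 + (-1 - 2*(-3)) = 7 + (-1 + 6) = 7 + 5 = 12)
X(K) = 12
H(O, m) = 25 + 12*m (H(O, m) = 12*m + 25 = 25 + 12*m)
(H(B(-4), 43) - 1062) + 3371 = ((25 + 12*43) - 1062) + 3371 = ((25 + 516) - 1062) + 3371 = (541 - 1062) + 3371 = -521 + 3371 = 2850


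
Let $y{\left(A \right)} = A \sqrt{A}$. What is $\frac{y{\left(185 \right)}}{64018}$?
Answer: $\frac{185 \sqrt{185}}{64018} \approx 0.039306$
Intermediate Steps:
$y{\left(A \right)} = A^{\frac{3}{2}}$
$\frac{y{\left(185 \right)}}{64018} = \frac{185^{\frac{3}{2}}}{64018} = 185 \sqrt{185} \cdot \frac{1}{64018} = \frac{185 \sqrt{185}}{64018}$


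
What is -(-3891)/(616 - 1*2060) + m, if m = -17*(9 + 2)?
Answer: -273919/1444 ≈ -189.69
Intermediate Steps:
m = -187 (m = -17*11 = -187)
-(-3891)/(616 - 1*2060) + m = -(-3891)/(616 - 1*2060) - 187 = -(-3891)/(616 - 2060) - 187 = -(-3891)/(-1444) - 187 = -(-3891)*(-1)/1444 - 187 = -1*3891/1444 - 187 = -3891/1444 - 187 = -273919/1444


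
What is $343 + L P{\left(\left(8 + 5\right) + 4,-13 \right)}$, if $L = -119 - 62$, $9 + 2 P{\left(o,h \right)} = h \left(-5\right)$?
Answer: $-4725$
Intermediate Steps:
$P{\left(o,h \right)} = - \frac{9}{2} - \frac{5 h}{2}$ ($P{\left(o,h \right)} = - \frac{9}{2} + \frac{h \left(-5\right)}{2} = - \frac{9}{2} + \frac{\left(-5\right) h}{2} = - \frac{9}{2} - \frac{5 h}{2}$)
$L = -181$ ($L = -119 - 62 = -181$)
$343 + L P{\left(\left(8 + 5\right) + 4,-13 \right)} = 343 - 181 \left(- \frac{9}{2} - - \frac{65}{2}\right) = 343 - 181 \left(- \frac{9}{2} + \frac{65}{2}\right) = 343 - 5068 = -4725$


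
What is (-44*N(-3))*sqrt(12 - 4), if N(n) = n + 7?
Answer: -352*sqrt(2) ≈ -497.80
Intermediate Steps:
N(n) = 7 + n
(-44*N(-3))*sqrt(12 - 4) = (-44*(7 - 3))*sqrt(12 - 4) = (-44*4)*sqrt(8) = -352*sqrt(2)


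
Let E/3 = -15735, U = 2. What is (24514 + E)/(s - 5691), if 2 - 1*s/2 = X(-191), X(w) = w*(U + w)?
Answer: 22691/77885 ≈ 0.29134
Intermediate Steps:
E = -47205 (E = 3*(-15735) = -47205)
X(w) = w*(2 + w)
s = -72194 (s = 4 - (-382)*(2 - 191) = 4 - (-382)*(-189) = 4 - 2*36099 = 4 - 72198 = -72194)
(24514 + E)/(s - 5691) = (24514 - 47205)/(-72194 - 5691) = -22691/(-77885) = -22691*(-1/77885) = 22691/77885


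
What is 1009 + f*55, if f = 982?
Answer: 55019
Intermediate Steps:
1009 + f*55 = 1009 + 982*55 = 1009 + 54010 = 55019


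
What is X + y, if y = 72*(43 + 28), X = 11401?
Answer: 16513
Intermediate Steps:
y = 5112 (y = 72*71 = 5112)
X + y = 11401 + 5112 = 16513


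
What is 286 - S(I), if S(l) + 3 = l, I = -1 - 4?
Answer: 294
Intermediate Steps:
I = -5
S(l) = -3 + l
286 - S(I) = 286 - (-3 - 5) = 286 - 1*(-8) = 286 + 8 = 294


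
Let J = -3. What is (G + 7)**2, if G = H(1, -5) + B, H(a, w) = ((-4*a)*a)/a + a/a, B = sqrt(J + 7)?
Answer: 36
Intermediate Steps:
B = 2 (B = sqrt(-3 + 7) = sqrt(4) = 2)
H(a, w) = 1 - 4*a (H(a, w) = (-4*a**2)/a + 1 = -4*a + 1 = 1 - 4*a)
G = -1 (G = (1 - 4*1) + 2 = (1 - 4) + 2 = -3 + 2 = -1)
(G + 7)**2 = (-1 + 7)**2 = 6**2 = 36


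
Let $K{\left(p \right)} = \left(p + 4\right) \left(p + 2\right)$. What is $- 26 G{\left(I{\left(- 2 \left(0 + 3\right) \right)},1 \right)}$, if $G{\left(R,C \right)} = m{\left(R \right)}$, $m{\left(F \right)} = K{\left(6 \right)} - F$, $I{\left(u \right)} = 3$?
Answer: $-2002$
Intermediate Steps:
$K{\left(p \right)} = \left(2 + p\right) \left(4 + p\right)$ ($K{\left(p \right)} = \left(4 + p\right) \left(2 + p\right) = \left(2 + p\right) \left(4 + p\right)$)
$m{\left(F \right)} = 80 - F$ ($m{\left(F \right)} = \left(8 + 6^{2} + 6 \cdot 6\right) - F = \left(8 + 36 + 36\right) - F = 80 - F$)
$G{\left(R,C \right)} = 80 - R$
$- 26 G{\left(I{\left(- 2 \left(0 + 3\right) \right)},1 \right)} = - 26 \left(80 - 3\right) = \left(-26\right) 77 = -2002$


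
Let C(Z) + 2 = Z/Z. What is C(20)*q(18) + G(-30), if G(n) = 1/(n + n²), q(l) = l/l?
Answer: -869/870 ≈ -0.99885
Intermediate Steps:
C(Z) = -1 (C(Z) = -2 + Z/Z = -2 + 1 = -1)
q(l) = 1
C(20)*q(18) + G(-30) = -1*1 + 1/((-30)*(1 - 30)) = -1 - 1/30/(-29) = -1 - 1/30*(-1/29) = -1 + 1/870 = -869/870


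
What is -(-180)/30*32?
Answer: 192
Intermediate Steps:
-(-180)/30*32 = -4*(-3/2)*32 = 6*32 = 192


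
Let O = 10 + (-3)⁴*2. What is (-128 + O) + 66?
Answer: 110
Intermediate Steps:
O = 172 (O = 10 + 81*2 = 10 + 162 = 172)
(-128 + O) + 66 = (-128 + 172) + 66 = 44 + 66 = 110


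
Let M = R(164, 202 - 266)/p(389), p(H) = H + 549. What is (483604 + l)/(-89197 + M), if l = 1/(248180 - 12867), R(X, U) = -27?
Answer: -106742812953714/19687888767469 ≈ -5.4218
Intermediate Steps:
p(H) = 549 + H
M = -27/938 (M = -27/(549 + 389) = -27/938 ≈ -0.028785)
l = 1/235313 ≈ 4.2497e-6
(483604 + l)/(-89197 + M) = (483604 + 1/235313)/(-89197 - 27/938) = 113798308053/(235313*(-83666813/938)) = (113798308053/235313)*(-938/83666813) = -106742812953714/19687888767469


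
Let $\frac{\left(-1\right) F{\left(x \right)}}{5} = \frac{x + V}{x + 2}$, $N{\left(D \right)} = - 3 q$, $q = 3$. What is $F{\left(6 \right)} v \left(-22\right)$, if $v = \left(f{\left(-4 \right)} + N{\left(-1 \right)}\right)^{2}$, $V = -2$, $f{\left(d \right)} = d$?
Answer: $9295$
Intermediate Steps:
$N{\left(D \right)} = -9$ ($N{\left(D \right)} = \left(-3\right) 3 = -9$)
$F{\left(x \right)} = - \frac{5 \left(-2 + x\right)}{2 + x}$ ($F{\left(x \right)} = - 5 \frac{x - 2}{x + 2} = - 5 \frac{-2 + x}{2 + x} = - \frac{5 \left(-2 + x\right)}{2 + x}$)
$v = 169$ ($v = \left(-4 - 9\right)^{2} = \left(-13\right)^{2} = 169$)
$F{\left(6 \right)} v \left(-22\right) = \frac{5 \left(2 - 6\right)}{2 + 6} \cdot 169 \left(-22\right) = \frac{5 \left(2 - 6\right)}{8} \cdot 169 \left(-22\right) = 5 \cdot \frac{1}{8} \left(-4\right) 169 \left(-22\right) = \left(- \frac{5}{2}\right) 169 \left(-22\right) = \left(- \frac{845}{2}\right) \left(-22\right) = 9295$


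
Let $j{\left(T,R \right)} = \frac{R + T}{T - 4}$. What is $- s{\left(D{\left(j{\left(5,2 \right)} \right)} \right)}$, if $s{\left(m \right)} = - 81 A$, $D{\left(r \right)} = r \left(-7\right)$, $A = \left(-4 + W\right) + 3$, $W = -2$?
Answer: $-243$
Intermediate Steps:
$j{\left(T,R \right)} = \frac{R + T}{-4 + T}$
$A = -3$ ($A = \left(-4 - 2\right) + 3 = -6 + 3 = -3$)
$D{\left(r \right)} = - 7 r$
$s{\left(m \right)} = 243$ ($s{\left(m \right)} = \left(-81\right) \left(-3\right) = 243$)
$- s{\left(D{\left(j{\left(5,2 \right)} \right)} \right)} = \left(-1\right) 243 = -243$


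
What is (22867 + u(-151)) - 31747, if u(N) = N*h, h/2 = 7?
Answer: -10994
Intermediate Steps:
h = 14 (h = 2*7 = 14)
u(N) = 14*N (u(N) = N*14 = 14*N)
(22867 + u(-151)) - 31747 = (22867 + 14*(-151)) - 31747 = (22867 - 2114) - 31747 = 20753 - 31747 = -10994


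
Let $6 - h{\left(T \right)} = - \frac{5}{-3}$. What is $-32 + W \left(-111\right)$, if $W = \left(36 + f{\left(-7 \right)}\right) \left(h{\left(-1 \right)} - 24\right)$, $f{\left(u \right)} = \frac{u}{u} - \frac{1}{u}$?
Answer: $\frac{567356}{7} \approx 81051.0$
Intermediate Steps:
$f{\left(u \right)} = 1 - \frac{1}{u}$
$h{\left(T \right)} = \frac{13}{3}$ ($h{\left(T \right)} = 6 - - \frac{5}{-3} = 6 - \left(-5\right) \left(- \frac{1}{3}\right) = 6 - \frac{5}{3} = \frac{13}{3}$)
$W = - \frac{15340}{21}$ ($W = \left(36 + \frac{-1 - 7}{-7}\right) \left(\frac{13}{3} - 24\right) = \left(36 - - \frac{8}{7}\right) \left(- \frac{59}{3}\right) = \left(36 + \frac{8}{7}\right) \left(- \frac{59}{3}\right) = \frac{260}{7} \left(- \frac{59}{3}\right) = - \frac{15340}{21} \approx -730.48$)
$-32 + W \left(-111\right) = -32 - - \frac{567580}{7} = -32 + \frac{567580}{7} = \frac{567356}{7}$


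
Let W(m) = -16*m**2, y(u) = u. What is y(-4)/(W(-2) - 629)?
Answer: 4/693 ≈ 0.0057720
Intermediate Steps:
y(-4)/(W(-2) - 629) = -4/(-16*(-2)**2 - 629) = -4/(-16*4 - 629) = -4/(-64 - 629) = -4/(-693) = -1/693*(-4) = 4/693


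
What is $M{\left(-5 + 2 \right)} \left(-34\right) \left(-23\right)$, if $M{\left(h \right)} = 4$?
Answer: $3128$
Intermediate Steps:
$M{\left(-5 + 2 \right)} \left(-34\right) \left(-23\right) = 4 \left(-34\right) \left(-23\right) = \left(-136\right) \left(-23\right) = 3128$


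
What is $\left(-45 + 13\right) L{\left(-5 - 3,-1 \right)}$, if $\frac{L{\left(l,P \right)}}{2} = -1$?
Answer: $64$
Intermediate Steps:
$L{\left(l,P \right)} = -2$ ($L{\left(l,P \right)} = 2 \left(-1\right) = -2$)
$\left(-45 + 13\right) L{\left(-5 - 3,-1 \right)} = \left(-45 + 13\right) \left(-2\right) = \left(-32\right) \left(-2\right) = 64$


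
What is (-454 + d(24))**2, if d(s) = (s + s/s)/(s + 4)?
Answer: 160959969/784 ≈ 2.0531e+5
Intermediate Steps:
d(s) = (1 + s)/(4 + s) (d(s) = (s + 1)/(4 + s) = (1 + s)/(4 + s))
(-454 + d(24))**2 = (-454 + (1 + 24)/(4 + 24))**2 = (-454 + 25/28)**2 = (-12687/28)**2 = 160959969/784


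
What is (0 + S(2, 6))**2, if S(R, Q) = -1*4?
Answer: 16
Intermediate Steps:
S(R, Q) = -4
(0 + S(2, 6))**2 = (0 - 4)**2 = (-4)**2 = 16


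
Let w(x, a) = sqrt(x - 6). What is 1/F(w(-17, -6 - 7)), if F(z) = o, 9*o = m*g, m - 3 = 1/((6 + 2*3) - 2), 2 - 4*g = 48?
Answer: -180/713 ≈ -0.25245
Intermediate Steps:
g = -23/2 (g = 1/2 - 1/4*48 = 1/2 - 12 = -23/2 ≈ -11.500)
m = 31/10 (m = 3 + 1/((6 + 2*3) - 2) = 3 + 1/((6 + 6) - 2) = 3 + 1/(12 - 2) = 3 + 1/10 = 31/10 ≈ 3.1000)
w(x, a) = sqrt(-6 + x)
o = -713/180 (o = ((31/10)*(-23/2))/9 = (1/9)*(-713/20) = -713/180 ≈ -3.9611)
F(z) = -713/180
1/F(w(-17, -6 - 7)) = 1/(-713/180) = -180/713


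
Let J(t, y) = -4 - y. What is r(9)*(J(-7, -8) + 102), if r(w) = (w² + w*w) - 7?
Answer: 16430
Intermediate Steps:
r(w) = -7 + 2*w² (r(w) = (w² + w²) - 7 = 2*w² - 7 = -7 + 2*w²)
r(9)*(J(-7, -8) + 102) = (-7 + 2*9²)*((-4 - 1*(-8)) + 102) = (-7 + 2*81)*((-4 + 8) + 102) = (-7 + 162)*(4 + 102) = 155*106 = 16430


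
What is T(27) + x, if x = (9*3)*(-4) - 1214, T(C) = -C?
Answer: -1349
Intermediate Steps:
x = -1322 (x = 27*(-4) - 1214 = -108 - 1214 = -1322)
T(27) + x = -1*27 - 1322 = -27 - 1322 = -1349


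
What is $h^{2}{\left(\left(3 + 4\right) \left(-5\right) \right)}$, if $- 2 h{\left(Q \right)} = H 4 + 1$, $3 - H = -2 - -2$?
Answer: $\frac{169}{4} \approx 42.25$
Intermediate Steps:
$H = 3$ ($H = 3 - \left(-2 - -2\right) = 3 - \left(-2 + 2\right) = 3 - 0 = 3 + 0 = 3$)
$h{\left(Q \right)} = - \frac{13}{2}$ ($h{\left(Q \right)} = - \frac{3 \cdot 4 + 1}{2} = - \frac{12 + 1}{2} = \left(- \frac{1}{2}\right) 13 = - \frac{13}{2}$)
$h^{2}{\left(\left(3 + 4\right) \left(-5\right) \right)} = \left(- \frac{13}{2}\right)^{2} = \frac{169}{4}$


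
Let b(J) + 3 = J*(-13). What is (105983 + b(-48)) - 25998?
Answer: 80606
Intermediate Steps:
b(J) = -3 - 13*J (b(J) = -3 + J*(-13) = -3 - 13*J)
(105983 + b(-48)) - 25998 = (105983 + (-3 - 13*(-48))) - 25998 = (105983 + (-3 + 624)) - 25998 = (105983 + 621) - 25998 = 106604 - 25998 = 80606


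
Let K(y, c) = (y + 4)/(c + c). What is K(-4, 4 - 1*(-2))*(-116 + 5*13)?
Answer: 0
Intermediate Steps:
K(y, c) = (4 + y)/(2*c) (K(y, c) = (4 + y)/((2*c)) = (4 + y)*(1/(2*c)) = (4 + y)/(2*c))
K(-4, 4 - 1*(-2))*(-116 + 5*13) = ((4 - 4)/(2*(4 - 1*(-2))))*(-116 + 5*13) = ((½)*0/(4 + 2))*(-116 + 65) = ((½)*0/6)*(-51) = ((½)*(⅙)*0)*(-51) = 0*(-51) = 0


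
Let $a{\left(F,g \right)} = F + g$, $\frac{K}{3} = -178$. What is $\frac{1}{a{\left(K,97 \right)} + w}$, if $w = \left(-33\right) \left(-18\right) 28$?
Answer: $\frac{1}{16195} \approx 6.1748 \cdot 10^{-5}$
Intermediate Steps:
$K = -534$ ($K = 3 \left(-178\right) = -534$)
$w = 16632$ ($w = 594 \cdot 28 = 16632$)
$\frac{1}{a{\left(K,97 \right)} + w} = \frac{1}{\left(-534 + 97\right) + 16632} = \frac{1}{-437 + 16632} = \frac{1}{16195}$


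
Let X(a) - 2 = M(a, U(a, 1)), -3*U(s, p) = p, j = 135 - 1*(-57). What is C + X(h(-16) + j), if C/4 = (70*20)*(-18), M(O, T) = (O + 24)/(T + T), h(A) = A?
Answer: -101098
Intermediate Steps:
j = 192 (j = 135 + 57 = 192)
U(s, p) = -p/3
M(O, T) = (24 + O)/(2*T) (M(O, T) = (24 + O)/((2*T)) = (24 + O)*(1/(2*T)) = (24 + O)/(2*T))
C = -100800 (C = 4*((70*20)*(-18)) = 4*(1400*(-18)) = 4*(-25200) = -100800)
X(a) = -34 - 3*a/2 (X(a) = 2 + (24 + a)/(2*((-⅓*1))) = 2 + (24 + a)/(2*(-⅓)) = 2 + (½)*(-3)*(24 + a) = 2 + (-36 - 3*a/2) = -34 - 3*a/2)
C + X(h(-16) + j) = -100800 + (-34 - 3*(-16 + 192)/2) = -100800 + (-34 - 3/2*176) = -100800 + (-34 - 264) = -100800 - 298 = -101098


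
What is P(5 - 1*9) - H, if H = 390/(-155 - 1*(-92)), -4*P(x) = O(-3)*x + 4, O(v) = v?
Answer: 46/21 ≈ 2.1905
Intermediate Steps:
P(x) = -1 + 3*x/4 (P(x) = -(-3*x + 4)/4 = -(4 - 3*x)/4 = -1 + 3*x/4)
H = -130/21 (H = 390/(-155 + 92) = 390/(-63) = 390*(-1/63) = -130/21 ≈ -6.1905)
P(5 - 1*9) - H = (-1 + 3*(5 - 1*9)/4) - 1*(-130/21) = (-1 + 3*(5 - 9)/4) + 130/21 = (-1 + (¾)*(-4)) + 130/21 = (-1 - 3) + 130/21 = -4 + 130/21 = 46/21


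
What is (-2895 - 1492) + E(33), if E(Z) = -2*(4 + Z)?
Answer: -4461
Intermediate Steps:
E(Z) = -8 - 2*Z
(-2895 - 1492) + E(33) = (-2895 - 1492) + (-8 - 2*33) = -4387 + (-8 - 66) = -4387 - 74 = -4461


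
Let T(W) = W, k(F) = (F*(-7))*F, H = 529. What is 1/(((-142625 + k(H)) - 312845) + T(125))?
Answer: -1/2414232 ≈ -4.1421e-7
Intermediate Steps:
k(F) = -7*F**2 (k(F) = (-7*F)*F = -7*F**2)
1/(((-142625 + k(H)) - 312845) + T(125)) = 1/(((-142625 - 7*529**2) - 312845) + 125) = 1/(((-142625 - 7*279841) - 312845) + 125) = 1/(((-142625 - 1958887) - 312845) + 125) = 1/((-2101512 - 312845) + 125) = 1/(-2414357 + 125) = 1/(-2414232) = -1/2414232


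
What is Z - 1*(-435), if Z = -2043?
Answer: -1608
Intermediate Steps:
Z - 1*(-435) = -2043 - 1*(-435) = -2043 + 435 = -1608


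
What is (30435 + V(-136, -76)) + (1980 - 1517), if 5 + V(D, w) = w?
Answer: 30817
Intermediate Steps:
V(D, w) = -5 + w
(30435 + V(-136, -76)) + (1980 - 1517) = (30435 + (-5 - 76)) + (1980 - 1517) = (30435 - 81) + 463 = 30354 + 463 = 30817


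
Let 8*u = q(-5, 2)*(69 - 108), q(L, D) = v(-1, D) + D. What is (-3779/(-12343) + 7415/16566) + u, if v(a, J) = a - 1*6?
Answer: 20552733491/817896552 ≈ 25.129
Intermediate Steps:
v(a, J) = -6 + a (v(a, J) = a - 6 = -6 + a)
q(L, D) = -7 + D (q(L, D) = (-6 - 1) + D = -7 + D)
u = 195/8 (u = ((-7 + 2)*(69 - 108))/8 = (-5*(-39))/8 = (1/8)*195 = 195/8 ≈ 24.375)
(-3779/(-12343) + 7415/16566) + u = (-3779/(-12343) + 7415/16566) + 195/8 = (-3779*(-1/12343) + 7415*(1/16566)) + 195/8 = (3779/12343 + 7415/16566) + 195/8 = 154126259/204474138 + 195/8 = 20552733491/817896552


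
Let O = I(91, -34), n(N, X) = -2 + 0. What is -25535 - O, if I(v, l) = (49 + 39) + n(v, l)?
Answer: -25621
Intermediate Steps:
n(N, X) = -2
I(v, l) = 86 (I(v, l) = (49 + 39) - 2 = 88 - 2 = 86)
O = 86
-25535 - O = -25535 - 1*86 = -25535 - 86 = -25621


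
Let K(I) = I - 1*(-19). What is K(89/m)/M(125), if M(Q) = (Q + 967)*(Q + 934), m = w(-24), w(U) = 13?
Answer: 4/178971 ≈ 2.2350e-5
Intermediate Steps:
m = 13
M(Q) = (934 + Q)*(967 + Q) (M(Q) = (967 + Q)*(934 + Q) = (934 + Q)*(967 + Q))
K(I) = 19 + I (K(I) = I + 19 = 19 + I)
K(89/m)/M(125) = (19 + 89/13)/(903178 + 125**2 + 1901*125) = (19 + 89*(1/13))/(903178 + 15625 + 237625) = (19 + 89/13)/1156428 = (336/13)*(1/1156428) = 4/178971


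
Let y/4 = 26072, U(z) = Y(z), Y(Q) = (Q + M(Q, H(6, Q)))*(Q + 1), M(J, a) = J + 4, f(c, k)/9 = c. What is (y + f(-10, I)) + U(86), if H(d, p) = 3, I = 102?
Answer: 119510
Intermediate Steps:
f(c, k) = 9*c
M(J, a) = 4 + J
Y(Q) = (1 + Q)*(4 + 2*Q) (Y(Q) = (Q + (4 + Q))*(Q + 1) = (4 + 2*Q)*(1 + Q) = (1 + Q)*(4 + 2*Q))
U(z) = 4 + 2*z² + 6*z
y = 104288 (y = 4*26072 = 104288)
(y + f(-10, I)) + U(86) = (104288 + 9*(-10)) + (4 + 2*86² + 6*86) = (104288 - 90) + (4 + 2*7396 + 516) = 104198 + (4 + 14792 + 516) = 104198 + 15312 = 119510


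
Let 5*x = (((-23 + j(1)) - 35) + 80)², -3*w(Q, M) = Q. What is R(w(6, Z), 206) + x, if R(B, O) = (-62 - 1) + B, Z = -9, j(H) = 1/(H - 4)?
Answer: 260/9 ≈ 28.889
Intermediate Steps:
j(H) = 1/(-4 + H)
w(Q, M) = -Q/3
R(B, O) = -63 + B
x = 845/9 (x = (((-23 + 1/(-4 + 1)) - 35) + 80)²/5 = (((-23 + 1/(-3)) - 35) + 80)²/5 = (((-23 - ⅓) - 35) + 80)²/5 = ((-70/3 - 35) + 80)²/5 = (-175/3 + 80)²/5 = (65/3)²/5 = (⅕)*(4225/9) = 845/9 ≈ 93.889)
R(w(6, Z), 206) + x = (-63 - ⅓*6) + 845/9 = (-63 - 2) + 845/9 = -65 + 845/9 = 260/9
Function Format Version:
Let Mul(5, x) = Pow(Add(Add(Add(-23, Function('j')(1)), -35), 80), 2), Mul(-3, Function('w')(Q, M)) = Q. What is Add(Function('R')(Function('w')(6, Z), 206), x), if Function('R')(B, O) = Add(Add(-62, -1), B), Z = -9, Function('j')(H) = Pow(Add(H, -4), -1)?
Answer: Rational(260, 9) ≈ 28.889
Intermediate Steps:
Function('j')(H) = Pow(Add(-4, H), -1)
Function('w')(Q, M) = Mul(Rational(-1, 3), Q)
Function('R')(B, O) = Add(-63, B)
x = Rational(845, 9) (x = Mul(Rational(1, 5), Pow(Add(Add(Add(-23, Pow(Add(-4, 1), -1)), -35), 80), 2)) = Mul(Rational(1, 5), Pow(Add(Add(Add(-23, Pow(-3, -1)), -35), 80), 2)) = Mul(Rational(1, 5), Pow(Add(Add(Add(-23, Rational(-1, 3)), -35), 80), 2)) = Mul(Rational(1, 5), Pow(Add(Add(Rational(-70, 3), -35), 80), 2)) = Mul(Rational(1, 5), Pow(Add(Rational(-175, 3), 80), 2)) = Mul(Rational(1, 5), Pow(Rational(65, 3), 2)) = Mul(Rational(1, 5), Rational(4225, 9)) = Rational(845, 9) ≈ 93.889)
Add(Function('R')(Function('w')(6, Z), 206), x) = Add(Add(-63, Mul(Rational(-1, 3), 6)), Rational(845, 9)) = Add(Add(-63, -2), Rational(845, 9)) = Add(-65, Rational(845, 9)) = Rational(260, 9)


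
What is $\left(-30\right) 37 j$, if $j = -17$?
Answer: $18870$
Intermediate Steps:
$\left(-30\right) 37 j = \left(-30\right) 37 \left(-17\right) = \left(-1110\right) \left(-17\right) = 18870$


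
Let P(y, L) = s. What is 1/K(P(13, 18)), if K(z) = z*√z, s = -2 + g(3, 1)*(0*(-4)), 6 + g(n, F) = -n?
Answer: I*√2/4 ≈ 0.35355*I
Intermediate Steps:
g(n, F) = -6 - n
s = -2 (s = -2 + (-6 - 1*3)*(0*(-4)) = -2 + (-6 - 3)*0 = -2 - 9*0 = -2 + 0 = -2)
P(y, L) = -2
K(z) = z^(3/2)
1/K(P(13, 18)) = 1/((-2)^(3/2)) = 1/(-2*I*√2) = I*√2/4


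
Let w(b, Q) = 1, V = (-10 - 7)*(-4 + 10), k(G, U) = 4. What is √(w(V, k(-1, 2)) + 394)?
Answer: √395 ≈ 19.875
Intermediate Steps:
V = -102 (V = -17*6 = -102)
√(w(V, k(-1, 2)) + 394) = √(1 + 394) = √395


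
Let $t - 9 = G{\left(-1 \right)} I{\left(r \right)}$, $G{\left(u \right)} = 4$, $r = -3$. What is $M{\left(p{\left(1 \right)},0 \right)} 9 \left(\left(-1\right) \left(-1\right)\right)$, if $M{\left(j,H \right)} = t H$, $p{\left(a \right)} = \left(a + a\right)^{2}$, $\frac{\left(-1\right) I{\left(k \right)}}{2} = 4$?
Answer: $0$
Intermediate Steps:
$I{\left(k \right)} = -8$ ($I{\left(k \right)} = \left(-2\right) 4 = -8$)
$t = -23$ ($t = 9 + 4 \left(-8\right) = 9 - 32 = -23$)
$p{\left(a \right)} = 4 a^{2}$ ($p{\left(a \right)} = \left(2 a\right)^{2} = 4 a^{2}$)
$M{\left(j,H \right)} = - 23 H$
$M{\left(p{\left(1 \right)},0 \right)} 9 \left(\left(-1\right) \left(-1\right)\right) = \left(-23\right) 0 \cdot 9 \left(\left(-1\right) \left(-1\right)\right) = 0 \cdot 9 \cdot 1 = 0 \cdot 1 = 0$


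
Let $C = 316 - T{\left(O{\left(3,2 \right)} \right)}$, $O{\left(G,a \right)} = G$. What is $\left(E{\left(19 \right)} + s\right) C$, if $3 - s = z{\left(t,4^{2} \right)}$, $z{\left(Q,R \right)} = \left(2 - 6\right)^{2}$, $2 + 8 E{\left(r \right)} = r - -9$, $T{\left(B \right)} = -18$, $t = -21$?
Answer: $- \frac{6513}{2} \approx -3256.5$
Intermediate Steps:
$E{\left(r \right)} = \frac{7}{8} + \frac{r}{8}$ ($E{\left(r \right)} = - \frac{1}{4} + \frac{r - -9}{8} = - \frac{1}{4} + \frac{r + 9}{8} = - \frac{1}{4} + \frac{9 + r}{8} = - \frac{1}{4} + \left(\frac{9}{8} + \frac{r}{8}\right) = \frac{7}{8} + \frac{r}{8}$)
$C = 334$ ($C = 316 - -18 = 316 + 18 = 334$)
$z{\left(Q,R \right)} = 16$ ($z{\left(Q,R \right)} = \left(2 - 6\right)^{2} = \left(-4\right)^{2} = 16$)
$s = -13$ ($s = 3 - 16 = -13$)
$\left(E{\left(19 \right)} + s\right) C = \left(\left(\frac{7}{8} + \frac{1}{8} \cdot 19\right) - 13\right) 334 = \left(\left(\frac{7}{8} + \frac{19}{8}\right) - 13\right) 334 = \left(\frac{13}{4} - 13\right) 334 = \left(- \frac{39}{4}\right) 334 = - \frac{6513}{2}$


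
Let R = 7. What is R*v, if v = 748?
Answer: 5236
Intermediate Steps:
R*v = 7*748 = 5236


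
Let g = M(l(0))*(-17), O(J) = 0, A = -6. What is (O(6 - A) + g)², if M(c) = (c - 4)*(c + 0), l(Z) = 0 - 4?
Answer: 295936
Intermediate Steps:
l(Z) = -4
M(c) = c*(-4 + c) (M(c) = (-4 + c)*c = c*(-4 + c))
g = -544 (g = -4*(-4 - 4)*(-17) = -4*(-8)*(-17) = 32*(-17) = -544)
(O(6 - A) + g)² = (0 - 544)² = (-544)² = 295936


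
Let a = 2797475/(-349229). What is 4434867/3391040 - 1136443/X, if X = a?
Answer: 269168894046287141/1897269924800 ≈ 1.4187e+5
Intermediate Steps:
a = -2797475/349229 (a = 2797475*(-1/349229) = -2797475/349229 ≈ -8.0104)
X = -2797475/349229 ≈ -8.0104
4434867/3391040 - 1136443/X = 4434867/3391040 - 1136443/(-2797475/349229) = 4434867*(1/3391040) - 1136443*(-349229/2797475) = 4434867/3391040 + 396878852447/2797475 = 269168894046287141/1897269924800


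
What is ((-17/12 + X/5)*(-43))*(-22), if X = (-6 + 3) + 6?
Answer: -23177/30 ≈ -772.57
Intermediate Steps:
X = 3 (X = -3 + 6 = 3)
((-17/12 + X/5)*(-43))*(-22) = ((-17/12 + 3/5)*(-43))*(-22) = -49/60*(-43)*(-22) = (2107/60)*(-22) = -23177/30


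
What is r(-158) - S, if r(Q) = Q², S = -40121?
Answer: 65085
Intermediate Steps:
r(-158) - S = (-158)² - 1*(-40121) = 24964 + 40121 = 65085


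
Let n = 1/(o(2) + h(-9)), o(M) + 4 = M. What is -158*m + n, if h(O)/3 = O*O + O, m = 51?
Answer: -1724411/214 ≈ -8058.0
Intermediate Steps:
h(O) = 3*O + 3*O**2 (h(O) = 3*(O*O + O) = 3*(O**2 + O) = 3*(O + O**2) = 3*O + 3*O**2)
o(M) = -4 + M
n = 1/214 (n = 1/((-4 + 2) + 3*(-9)*(1 - 9)) = 1/(-2 + 3*(-9)*(-8)) = 1/(-2 + 216) = 1/214 ≈ 0.0046729)
-158*m + n = -158*51 + 1/214 = -8058 + 1/214 = -1724411/214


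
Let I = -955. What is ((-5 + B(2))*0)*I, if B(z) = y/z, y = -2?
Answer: 0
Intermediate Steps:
B(z) = -2/z
((-5 + B(2))*0)*I = ((-5 - 2/2)*0)*(-955) = ((-5 - 2*1/2)*0)*(-955) = ((-5 - 1)*0)*(-955) = -6*0*(-955) = 0*(-955) = 0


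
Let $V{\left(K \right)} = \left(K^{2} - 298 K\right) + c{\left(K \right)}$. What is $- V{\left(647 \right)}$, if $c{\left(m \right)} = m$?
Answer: $-226450$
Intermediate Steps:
$V{\left(K \right)} = K^{2} - 297 K$ ($V{\left(K \right)} = \left(K^{2} - 298 K\right) + K = K^{2} - 297 K$)
$- V{\left(647 \right)} = - 647 \left(-297 + 647\right) = - 647 \cdot 350 = \left(-1\right) 226450 = -226450$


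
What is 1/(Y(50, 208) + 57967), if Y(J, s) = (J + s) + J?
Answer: 1/58275 ≈ 1.7160e-5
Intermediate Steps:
Y(J, s) = s + 2*J
1/(Y(50, 208) + 57967) = 1/((208 + 2*50) + 57967) = 1/((208 + 100) + 57967) = 1/(308 + 57967) = 1/58275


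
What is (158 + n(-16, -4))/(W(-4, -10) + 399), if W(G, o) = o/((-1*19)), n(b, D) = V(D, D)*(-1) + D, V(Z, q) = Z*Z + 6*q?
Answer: 3078/7591 ≈ 0.40548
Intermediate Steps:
V(Z, q) = Z**2 + 6*q
n(b, D) = -D**2 - 5*D (n(b, D) = (D**2 + 6*D)*(-1) + D = (-D**2 - 6*D) + D = -D**2 - 5*D)
W(G, o) = -o/19 (W(G, o) = o/(-19) = o*(-1/19) = -o/19)
(158 + n(-16, -4))/(W(-4, -10) + 399) = (158 - 4*(-5 - 1*(-4)))/(-1/19*(-10) + 399) = (158 - 4*(-5 + 4))/(10/19 + 399) = (158 - 4*(-1))/(7591/19) = (158 + 4)*(19/7591) = 162*(19/7591) = 3078/7591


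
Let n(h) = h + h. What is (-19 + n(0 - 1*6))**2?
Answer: 961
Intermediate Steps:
n(h) = 2*h
(-19 + n(0 - 1*6))**2 = (-19 + 2*(0 - 1*6))**2 = (-19 + 2*(0 - 6))**2 = (-19 + 2*(-6))**2 = (-19 - 12)**2 = (-31)**2 = 961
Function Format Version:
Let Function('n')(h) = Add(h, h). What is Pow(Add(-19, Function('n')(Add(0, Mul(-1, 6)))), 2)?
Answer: 961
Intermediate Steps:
Function('n')(h) = Mul(2, h)
Pow(Add(-19, Function('n')(Add(0, Mul(-1, 6)))), 2) = Pow(Add(-19, Mul(2, Add(0, Mul(-1, 6)))), 2) = Pow(Add(-19, Mul(2, Add(0, -6))), 2) = Pow(Add(-19, Mul(2, -6)), 2) = Pow(Add(-19, -12), 2) = Pow(-31, 2) = 961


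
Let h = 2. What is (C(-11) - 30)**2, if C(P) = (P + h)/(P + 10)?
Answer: 441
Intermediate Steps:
C(P) = (2 + P)/(10 + P) (C(P) = (P + 2)/(P + 10) = (2 + P)/(10 + P))
(C(-11) - 30)**2 = ((2 - 11)/(10 - 11) - 30)**2 = (-9/(-1) - 30)**2 = (-1*(-9) - 30)**2 = (9 - 30)**2 = (-21)**2 = 441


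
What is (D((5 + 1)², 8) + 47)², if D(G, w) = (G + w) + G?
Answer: 16129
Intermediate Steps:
D(G, w) = w + 2*G
(D((5 + 1)², 8) + 47)² = ((8 + 2*(5 + 1)²) + 47)² = ((8 + 2*6²) + 47)² = ((8 + 2*36) + 47)² = ((8 + 72) + 47)² = (80 + 47)² = 127² = 16129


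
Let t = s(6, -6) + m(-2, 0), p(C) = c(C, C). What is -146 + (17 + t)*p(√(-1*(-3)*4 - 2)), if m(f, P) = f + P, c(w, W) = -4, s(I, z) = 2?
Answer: -214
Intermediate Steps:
m(f, P) = P + f
p(C) = -4
t = 0 (t = 2 + (0 - 2) = 2 - 2 = 0)
-146 + (17 + t)*p(√(-1*(-3)*4 - 2)) = -146 + (17 + 0)*(-4) = -146 + 17*(-4) = -146 - 68 = -214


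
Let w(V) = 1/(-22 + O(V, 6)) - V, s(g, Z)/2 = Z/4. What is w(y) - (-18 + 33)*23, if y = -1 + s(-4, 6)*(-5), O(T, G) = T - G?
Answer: -14477/44 ≈ -329.02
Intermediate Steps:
s(g, Z) = Z/2 (s(g, Z) = 2*(Z/4) = Z/2)
y = -16 (y = -1 + ((½)*6)*(-5) = -1 + 3*(-5) = -1 - 15 = -16)
w(V) = 1/(-28 + V) - V (w(V) = 1/(-22 + (V - 1*6)) - V = 1/(-22 + (V - 6)) - V = 1/(-22 + (-6 + V)) - V = 1/(-28 + V) - V)
w(y) - (-18 + 33)*23 = (1 - 1*(-16)² + 28*(-16))/(-28 - 16) - (-18 + 33)*23 = (1 - 1*256 - 448)/(-44) - 15*23 = -(1 - 256 - 448)/44 - 1*345 = -1/44*(-703) - 345 = 703/44 - 345 = -14477/44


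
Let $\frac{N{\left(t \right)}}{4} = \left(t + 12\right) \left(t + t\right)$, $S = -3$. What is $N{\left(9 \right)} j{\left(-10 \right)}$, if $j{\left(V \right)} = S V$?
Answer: $45360$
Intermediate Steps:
$N{\left(t \right)} = 8 t \left(12 + t\right)$ ($N{\left(t \right)} = 4 \left(t + 12\right) \left(t + t\right) = 4 \left(12 + t\right) 2 t = 4 \cdot 2 t \left(12 + t\right) = 8 t \left(12 + t\right)$)
$j{\left(V \right)} = - 3 V$
$N{\left(9 \right)} j{\left(-10 \right)} = 8 \cdot 9 \left(12 + 9\right) \left(\left(-3\right) \left(-10\right)\right) = 8 \cdot 9 \cdot 21 \cdot 30 = 1512 \cdot 30 = 45360$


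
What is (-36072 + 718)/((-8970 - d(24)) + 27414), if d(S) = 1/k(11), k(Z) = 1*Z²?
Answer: -4277834/2231723 ≈ -1.9168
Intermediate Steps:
k(Z) = Z²
d(S) = 1/121 (d(S) = 1/(11²) = 1/121)
(-36072 + 718)/((-8970 - d(24)) + 27414) = (-36072 + 718)/((-8970 - 1*1/121) + 27414) = -35354/((-8970 - 1/121) + 27414) = -35354/(-1085371/121 + 27414) = -35354/2231723/121 = -35354*121/2231723 = -4277834/2231723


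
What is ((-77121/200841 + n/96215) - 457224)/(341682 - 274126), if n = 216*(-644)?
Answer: -420733042847859/62164120207340 ≈ -6.7681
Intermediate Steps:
n = -139104
((-77121/200841 + n/96215) - 457224)/(341682 - 274126) = ((-77121/200841 - 139104/96215) - 457224)/(341682 - 274126) = ((-77121*1/200841 - 139104*1/96215) - 457224)/67556 = ((-25707/66947 - 19872/13745) - 457224)*(1/67556) = (-1683713499/920186515 - 457224)*(1/67556) = -420733042847859/920186515*1/67556 = -420733042847859/62164120207340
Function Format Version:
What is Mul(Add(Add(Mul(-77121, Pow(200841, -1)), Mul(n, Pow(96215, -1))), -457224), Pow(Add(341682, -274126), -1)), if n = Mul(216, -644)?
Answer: Rational(-420733042847859, 62164120207340) ≈ -6.7681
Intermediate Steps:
n = -139104
Mul(Add(Add(Mul(-77121, Pow(200841, -1)), Mul(n, Pow(96215, -1))), -457224), Pow(Add(341682, -274126), -1)) = Mul(Add(Add(Mul(-77121, Pow(200841, -1)), Mul(-139104, Pow(96215, -1))), -457224), Pow(Add(341682, -274126), -1)) = Mul(Add(Add(Mul(-77121, Rational(1, 200841)), Mul(-139104, Rational(1, 96215))), -457224), Pow(67556, -1)) = Mul(Add(Add(Rational(-25707, 66947), Rational(-19872, 13745)), -457224), Rational(1, 67556)) = Mul(Add(Rational(-1683713499, 920186515), -457224), Rational(1, 67556)) = Mul(Rational(-420733042847859, 920186515), Rational(1, 67556)) = Rational(-420733042847859, 62164120207340)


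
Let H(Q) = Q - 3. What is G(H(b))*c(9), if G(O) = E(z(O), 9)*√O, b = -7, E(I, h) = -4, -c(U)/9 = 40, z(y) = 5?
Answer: 1440*I*√10 ≈ 4553.7*I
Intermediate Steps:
c(U) = -360 (c(U) = -9*40 = -360)
H(Q) = -3 + Q
G(O) = -4*√O
G(H(b))*c(9) = -4*√(-3 - 7)*(-360) = -4*I*√10*(-360) = 1440*I*√10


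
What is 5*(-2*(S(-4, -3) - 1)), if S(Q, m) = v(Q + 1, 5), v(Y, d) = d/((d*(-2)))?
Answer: 15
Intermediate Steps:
v(Y, d) = -1/2 (v(Y, d) = d/((-2*d)) = d*(-1/(2*d)) = -1/2)
S(Q, m) = -1/2
5*(-2*(S(-4, -3) - 1)) = 5*(-2*(-1/2 - 1)) = 5*(-2*(-3/2)) = 5*3 = 15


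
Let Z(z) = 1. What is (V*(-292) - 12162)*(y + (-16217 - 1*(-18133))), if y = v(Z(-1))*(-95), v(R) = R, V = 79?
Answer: -64153830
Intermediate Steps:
y = -95 (y = 1*(-95) = -95)
(V*(-292) - 12162)*(y + (-16217 - 1*(-18133))) = (79*(-292) - 12162)*(-95 + (-16217 - 1*(-18133))) = (-23068 - 12162)*(-95 + (-16217 + 18133)) = -35230*(-95 + 1916) = -35230*1821 = -64153830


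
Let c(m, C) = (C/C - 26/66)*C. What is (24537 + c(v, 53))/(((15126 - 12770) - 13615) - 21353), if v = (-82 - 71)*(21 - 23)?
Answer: -810781/1076196 ≈ -0.75338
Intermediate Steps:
v = 306 (v = -153*(-2) = 306)
c(m, C) = 20*C/33 (c(m, C) = (1 - 26*1/66)*C = (1 - 13/33)*C = 20*C/33)
(24537 + c(v, 53))/(((15126 - 12770) - 13615) - 21353) = (24537 + (20/33)*53)/(((15126 - 12770) - 13615) - 21353) = (24537 + 1060/33)/((2356 - 13615) - 21353) = 810781/(33*(-11259 - 21353)) = (810781/33)/(-32612) = (810781/33)*(-1/32612) = -810781/1076196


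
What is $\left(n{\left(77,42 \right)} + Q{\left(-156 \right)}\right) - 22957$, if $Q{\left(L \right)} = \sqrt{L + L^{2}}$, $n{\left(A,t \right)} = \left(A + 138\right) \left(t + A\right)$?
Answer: $2628 + 2 \sqrt{6045} \approx 2783.5$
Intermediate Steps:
$n{\left(A,t \right)} = \left(138 + A\right) \left(A + t\right)$
$\left(n{\left(77,42 \right)} + Q{\left(-156 \right)}\right) - 22957 = \left(\left(77^{2} + 138 \cdot 77 + 138 \cdot 42 + 77 \cdot 42\right) + \sqrt{- 156 \left(1 - 156\right)}\right) - 22957 = \left(\left(5929 + 10626 + 5796 + 3234\right) + \sqrt{\left(-156\right) \left(-155\right)}\right) - 22957 = \left(25585 + \sqrt{24180}\right) - 22957 = \left(25585 + 2 \sqrt{6045}\right) - 22957 = 2628 + 2 \sqrt{6045}$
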